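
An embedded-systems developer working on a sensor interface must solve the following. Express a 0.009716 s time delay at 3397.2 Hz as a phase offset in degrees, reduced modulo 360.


Phase shift from frequency and time delay:
phi = 360 * f * t_delay
    = 360 * 3397.2 * 0.009716
    = 11882.59 degrees
    mod 360 = 2.59 degrees

2.59 degrees


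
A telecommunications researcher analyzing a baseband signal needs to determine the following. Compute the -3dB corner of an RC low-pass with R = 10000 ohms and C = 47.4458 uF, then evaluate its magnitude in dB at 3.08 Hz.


Step 1 — cutoff frequency:
fc = 1 / (2*pi*R*C)
C = 47.4458 uF = 4.74458e-05 F
fc = 1 / (2*pi*10000*4.74458e-05)
   = 0.335446 Hz

Step 2 — magnitude at f = 3.08 Hz:
|H(f)| = 1 / sqrt(1 + (f/fc)^2)
f/fc = 3.08 / 0.335446 = 9.181806
|H| = 1 / sqrt(1 + 84.305561) = 0.1082708
|H|_dB = 20*log10(0.1082708) = -19.31 dB

fc = 0.335446 Hz; |H(3.08 Hz)| = -19.31 dB


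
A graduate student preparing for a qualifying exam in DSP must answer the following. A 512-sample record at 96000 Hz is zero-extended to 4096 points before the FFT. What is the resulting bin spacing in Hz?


Frequency resolution after zero-padding:
N_padded = 512 * 8 = 4096
df = fs / N_padded
   = 96000 / 4096
   = 23.4375 Hz

23.4375 Hz


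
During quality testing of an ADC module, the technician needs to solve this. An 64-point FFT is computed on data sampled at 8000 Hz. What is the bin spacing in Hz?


DFT frequency resolution:
df = fs / N
   = 8000 / 64
   = 125.0 Hz

125.0 Hz


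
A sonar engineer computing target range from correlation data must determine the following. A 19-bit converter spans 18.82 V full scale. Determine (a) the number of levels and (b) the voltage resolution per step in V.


Step 1 — number of quantization levels:
L = 2^N = 2^19 = 524288

Step 2 — LSB step size:
delta = Vfs / L
      = 18.82 / 524288
      = 3.59e-05 V

Levels = 524288; step size = 3.59e-05 V


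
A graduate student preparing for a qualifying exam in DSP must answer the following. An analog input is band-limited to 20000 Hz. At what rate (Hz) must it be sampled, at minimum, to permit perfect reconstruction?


The Nyquist rate is twice the maximum frequency component.
fs_min = 2 * fmax
      = 2 * 20000
      = 40000 Hz

40000


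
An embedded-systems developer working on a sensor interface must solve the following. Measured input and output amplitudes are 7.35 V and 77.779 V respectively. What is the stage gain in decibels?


Voltage gain in dB:
G = 20 * log10(Vout / Vin)
  = 20 * log10(77.779 / 7.35)
  = 20 * log10(10.582177)
  = 20 * 1.024575
  = 20.49 dB

20.49 dB


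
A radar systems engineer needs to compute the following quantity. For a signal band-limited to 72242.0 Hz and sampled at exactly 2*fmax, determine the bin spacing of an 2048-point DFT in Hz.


Step 1 — Nyquist sampling rate:
fs = 2 * fmax = 2 * 72242.0 = 144484.0 Hz

Step 2 — DFT bin spacing:
df = fs / N = 144484.0 / 2048 = 70.5488 Hz

70.5488 Hz


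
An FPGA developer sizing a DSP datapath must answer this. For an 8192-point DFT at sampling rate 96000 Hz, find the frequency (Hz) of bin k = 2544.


Frequency of DFT bin k:
f_k = k * fs / N
    = 2544 * 96000 / 8192
    = 244224000 / 8192
    = 29812.5 Hz

29812.5 Hz


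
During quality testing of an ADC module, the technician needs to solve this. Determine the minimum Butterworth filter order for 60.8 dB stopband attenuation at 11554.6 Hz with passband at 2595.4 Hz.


Butterworth filter order formula:
n = log10(10^(A/10) - 1) / (2 * log10(f_stop/f_pass))
10^(60.8/10) - 1 = 1202263.4346
f_stop/f_pass = 11554.6 / 2595.4 = 4.452
n = 4.6874 -> ceil = 5

5


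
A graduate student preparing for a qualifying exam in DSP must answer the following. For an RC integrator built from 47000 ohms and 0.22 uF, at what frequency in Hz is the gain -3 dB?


Cutoff frequency of a first-order RC filter:
fc = 1 / (2 * pi * R * C)
C = 0.22 uF = 2.2e-07 F
fc = 1 / (2 * pi * 47000 * 2.2e-07)
   = 1 / 0.064968136076237
   = 15.392161 Hz

15.392161 Hz


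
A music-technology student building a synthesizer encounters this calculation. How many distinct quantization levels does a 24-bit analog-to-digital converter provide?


Number of quantization levels = 2^N
= 2^24
= 16777216

16777216


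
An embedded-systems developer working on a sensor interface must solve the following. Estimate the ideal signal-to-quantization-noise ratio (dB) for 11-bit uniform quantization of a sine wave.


Theoretical SNR for a full-scale sinusoid:
SNR = 6.02 * N + 1.76
    = 6.02 * 11 + 1.76
    = 66.22 + 1.76
    = 67.98 dB

67.98 dB


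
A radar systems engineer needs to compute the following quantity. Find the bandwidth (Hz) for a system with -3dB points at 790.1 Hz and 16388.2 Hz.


Bandwidth is the difference of -3dB frequencies:
BW = f_high - f_low
   = 16388.2 - 790.1
   = 15598.1 Hz

15598.1 Hz


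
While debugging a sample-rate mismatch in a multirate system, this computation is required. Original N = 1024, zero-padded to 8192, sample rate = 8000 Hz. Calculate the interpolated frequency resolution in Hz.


Frequency resolution after zero-padding:
N_padded = 1024 * 8 = 8192
df = fs / N_padded
   = 8000 / 8192
   = 0.9766 Hz

0.9766 Hz


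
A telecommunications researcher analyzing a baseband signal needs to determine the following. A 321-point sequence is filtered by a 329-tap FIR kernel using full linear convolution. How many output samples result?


Linear convolution output length:
L = N + M - 1
  = 321 + 329 - 1
  = 649 samples

649


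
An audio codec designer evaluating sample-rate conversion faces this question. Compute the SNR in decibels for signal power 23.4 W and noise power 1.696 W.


SNR in decibels:
SNR = 10 * log10(Ps / Pn)
    = 10 * log10(23.4 / 1.696)
    = 10 * log10(13.7972)
    = 10 * 1.1398
    = 11.4 dB

11.4 dB


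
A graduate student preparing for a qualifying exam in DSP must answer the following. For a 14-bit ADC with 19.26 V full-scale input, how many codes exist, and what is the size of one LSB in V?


Step 1 — number of quantization levels:
L = 2^N = 2^14 = 16384

Step 2 — LSB step size:
delta = Vfs / L
      = 19.26 / 16384
      = 0.00117554 V

Levels = 16384; step size = 0.00117554 V


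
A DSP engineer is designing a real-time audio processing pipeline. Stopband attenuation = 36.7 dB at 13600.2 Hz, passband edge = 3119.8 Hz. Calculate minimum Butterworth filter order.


Butterworth filter order formula:
n = log10(10^(A/10) - 1) / (2 * log10(f_stop/f_pass))
10^(36.7/10) - 1 = 4676.3514
f_stop/f_pass = 13600.2 / 3119.8 = 4.3593
n = 2.8697 -> ceil = 3

3


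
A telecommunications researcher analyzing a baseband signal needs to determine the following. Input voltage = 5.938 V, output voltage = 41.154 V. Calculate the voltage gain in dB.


Voltage gain in dB:
G = 20 * log10(Vout / Vin)
  = 20 * log10(41.154 / 5.938)
  = 20 * log10(6.930616)
  = 20 * 0.840772
  = 16.82 dB

16.82 dB


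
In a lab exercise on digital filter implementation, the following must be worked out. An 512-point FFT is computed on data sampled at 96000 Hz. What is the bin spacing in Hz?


DFT frequency resolution:
df = fs / N
   = 96000 / 512
   = 187.5 Hz

187.5 Hz


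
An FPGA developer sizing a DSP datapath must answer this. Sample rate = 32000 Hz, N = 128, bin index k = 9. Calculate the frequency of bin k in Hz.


Frequency of DFT bin k:
f_k = k * fs / N
    = 9 * 32000 / 128
    = 288000 / 128
    = 2250.0 Hz

2250.0 Hz


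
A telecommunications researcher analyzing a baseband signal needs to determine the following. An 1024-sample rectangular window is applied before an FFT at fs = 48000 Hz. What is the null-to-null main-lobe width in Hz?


Main lobe width for a rectangular window:
Width = 2 * fs / N
      = 2 * 48000 / 1024
      = 96000 / 1024
      = 93.75 Hz

93.75 Hz


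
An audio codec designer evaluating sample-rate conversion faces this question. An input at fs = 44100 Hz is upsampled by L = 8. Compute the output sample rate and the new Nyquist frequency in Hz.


Step 1 — output sample rate after interpolation by L:
fs_out = L * fs_in = 8 * 44100 = 352800 Hz

Step 2 — Nyquist frequency of the output stream:
f_Nyq = fs_out / 2 = 352800 / 2 = 176400.0 Hz

fs_out = 352800 Hz; f_Nyquist = 176400.0 Hz


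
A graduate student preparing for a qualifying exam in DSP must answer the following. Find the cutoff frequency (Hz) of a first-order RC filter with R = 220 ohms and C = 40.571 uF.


Cutoff frequency of a first-order RC filter:
fc = 1 / (2 * pi * R * C)
C = 40.571 uF = 4.0571e-05 F
fc = 1 / (2 * pi * 220 * 4.0571e-05)
   = 1 / 0.056081324441468
   = 17.831248 Hz

17.831248 Hz


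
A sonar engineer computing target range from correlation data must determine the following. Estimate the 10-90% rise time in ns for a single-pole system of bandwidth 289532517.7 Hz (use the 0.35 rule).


Rise time from bandwidth relationship:
tr = 0.35 / BW
   = 0.35 / 289532517.7
   = 1.20884522e-09 s
   = 1.2088 ns

1.2088 ns


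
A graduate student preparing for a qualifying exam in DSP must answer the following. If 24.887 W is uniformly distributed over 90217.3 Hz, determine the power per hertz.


Power spectral density:
PSD = P / BW
    = 24.887 / 90217.3
    = 0.00027586 W/Hz

0.00027586 W/Hz


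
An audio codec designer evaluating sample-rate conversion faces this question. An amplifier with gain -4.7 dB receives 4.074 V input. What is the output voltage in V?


Output voltage from dB gain:
V_out = V_in * 10^(gain_dB / 20)
      = 4.074 * 10^(-4.7 / 20)
      = 4.074 * 0.582103
      = 2.3715 V

2.3715 V


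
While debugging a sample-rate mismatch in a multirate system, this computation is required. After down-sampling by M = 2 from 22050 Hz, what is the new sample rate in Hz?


Decimation reduces the sample rate:
fs_out = fs_in / M
       = 22050 / 2
       = 11025.0 Hz

11025.0 Hz


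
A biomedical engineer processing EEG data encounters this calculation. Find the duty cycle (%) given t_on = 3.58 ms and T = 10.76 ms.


Duty cycle as a percentage:
DC = (t_on / T) * 100
   = (3.58 / 10.76) * 100
   = 0.332714 * 100
   = 33.27 %

33.27 %


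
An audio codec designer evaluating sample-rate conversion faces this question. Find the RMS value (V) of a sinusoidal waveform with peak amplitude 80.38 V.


RMS voltage for a sinusoidal waveform:
V_rms = V_peak / sqrt(2)
      = 80.38 / 1.414214
      = 56.837 V

56.837 V


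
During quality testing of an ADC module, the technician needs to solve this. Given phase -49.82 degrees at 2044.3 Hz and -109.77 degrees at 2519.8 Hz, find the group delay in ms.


Group delay from phase difference:
tau = -d(phi)/d(omega)
d(phi) = -59.95 deg = -1.046325 rad
d(omega) = 2*pi*(2519.8 - 2044.3) = 2987.6546 rad/s
tau = -(-1.046325) / 2987.6546
    = 0.3502 ms

0.3502 ms


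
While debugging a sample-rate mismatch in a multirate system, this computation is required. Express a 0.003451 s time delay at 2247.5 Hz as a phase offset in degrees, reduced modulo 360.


Phase shift from frequency and time delay:
phi = 360 * f * t_delay
    = 360 * 2247.5 * 0.003451
    = 2792.2 degrees
    mod 360 = 272.2 degrees

272.2 degrees


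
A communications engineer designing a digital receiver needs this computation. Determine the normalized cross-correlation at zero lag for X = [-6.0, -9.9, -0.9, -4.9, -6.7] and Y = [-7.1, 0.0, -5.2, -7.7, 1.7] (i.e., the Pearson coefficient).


Pearson correlation coefficient (population):
r = cov(X,Y) / (std(X) * std(Y))
Mean X = -5.68, Mean Y = -3.66
Cov(X,Y) = -6.0648
Std(X) = 2.912319, Std(Y) = 3.811876
r = -0.5463

-0.5463


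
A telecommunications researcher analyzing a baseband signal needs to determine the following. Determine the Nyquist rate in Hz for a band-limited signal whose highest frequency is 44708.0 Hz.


The Nyquist rate is twice the maximum frequency component.
fs_min = 2 * fmax
      = 2 * 44708.0
      = 89416.0 Hz

89416.0


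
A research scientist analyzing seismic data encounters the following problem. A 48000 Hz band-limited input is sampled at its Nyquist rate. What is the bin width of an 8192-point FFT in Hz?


Step 1 — Nyquist sampling rate:
fs = 2 * fmax = 2 * 48000 = 96000 Hz

Step 2 — DFT bin spacing:
df = fs / N = 96000 / 8192 = 11.7188 Hz

11.7188 Hz


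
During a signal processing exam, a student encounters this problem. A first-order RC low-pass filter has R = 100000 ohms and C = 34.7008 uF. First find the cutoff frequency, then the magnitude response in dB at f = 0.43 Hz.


Step 1 — cutoff frequency:
fc = 1 / (2*pi*R*C)
C = 34.7008 uF = 3.47008e-05 F
fc = 1 / (2*pi*100000*3.47008e-05)
   = 0.0458649 Hz

Step 2 — magnitude at f = 0.43 Hz:
|H(f)| = 1 / sqrt(1 + (f/fc)^2)
f/fc = 0.43 / 0.0458649 = 9.375361
|H| = 1 / sqrt(1 + 87.897394) = 0.1060609
|H|_dB = 20*log10(0.1060609) = -19.49 dB

fc = 0.0458649 Hz; |H(0.43 Hz)| = -19.49 dB


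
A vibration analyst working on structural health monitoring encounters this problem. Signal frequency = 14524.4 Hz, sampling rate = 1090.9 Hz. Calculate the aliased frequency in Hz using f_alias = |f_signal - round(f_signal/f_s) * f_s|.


Compute the nearest integer multiple of fs to the signal:
n = round(14524.4 / 1090.9) = 13
f_alias = |14524.4 - 13 * 1090.9|
        = |14524.4 - 14181.7|
        = 342.7 Hz

342.7


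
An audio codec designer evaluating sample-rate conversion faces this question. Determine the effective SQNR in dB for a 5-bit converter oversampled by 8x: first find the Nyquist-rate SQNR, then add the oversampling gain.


Step 1 — baseline SQNR at Nyquist:
SQNR_base = 6.02*N + 1.76
          = 6.02*5 + 1.76
          = 31.86 dB

Step 2 — oversampling processing gain:
G = 10*log10(OSR) = 10*log10(8) = 9.03 dB

Step 3 — total:
SQNR_total = 31.86 + 9.03 = 40.89 dB

Base SQNR = 31.86 dB; oversampled SQNR = 40.89 dB


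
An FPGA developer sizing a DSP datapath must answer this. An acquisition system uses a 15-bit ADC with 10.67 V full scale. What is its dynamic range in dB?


Dynamic range from full-scale to LSB:
V_min = V_max / 2^bits = 10.67 / 2^15
DR = 20 * log10(V_max / V_min)
   = 20 * log10(2^15)
   = 20 * 15 * log10(2)
   = 90.31 dB

90.31 dB


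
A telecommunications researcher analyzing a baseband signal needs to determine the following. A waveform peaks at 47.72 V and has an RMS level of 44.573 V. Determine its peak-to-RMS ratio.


Crest factor is the ratio of peak to RMS:
CF = V_peak / V_rms
   = 47.72 / 44.573
   = 1.0706

1.0706


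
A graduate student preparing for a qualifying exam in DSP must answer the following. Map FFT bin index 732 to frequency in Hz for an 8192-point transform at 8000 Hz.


Frequency of DFT bin k:
f_k = k * fs / N
    = 732 * 8000 / 8192
    = 5856000 / 8192
    = 714.844 Hz

714.844 Hz


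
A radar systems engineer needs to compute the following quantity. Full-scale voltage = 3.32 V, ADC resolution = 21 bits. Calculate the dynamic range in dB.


Dynamic range from full-scale to LSB:
V_min = V_max / 2^bits = 3.32 / 2^21
DR = 20 * log10(V_max / V_min)
   = 20 * log10(2^21)
   = 20 * 21 * log10(2)
   = 126.43 dB

126.43 dB


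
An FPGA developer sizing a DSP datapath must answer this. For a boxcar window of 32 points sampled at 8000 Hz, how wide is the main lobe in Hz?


Main lobe width for a rectangular window:
Width = 2 * fs / N
      = 2 * 8000 / 32
      = 16000 / 32
      = 500.0 Hz

500.0 Hz


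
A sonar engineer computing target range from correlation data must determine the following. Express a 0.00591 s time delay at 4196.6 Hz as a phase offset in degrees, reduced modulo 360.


Phase shift from frequency and time delay:
phi = 360 * f * t_delay
    = 360 * 4196.6 * 0.00591
    = 8928.69 degrees
    mod 360 = 288.69 degrees

288.69 degrees


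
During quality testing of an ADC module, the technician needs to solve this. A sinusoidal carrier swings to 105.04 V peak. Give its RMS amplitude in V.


RMS voltage for a sinusoidal waveform:
V_rms = V_peak / sqrt(2)
      = 105.04 / 1.414214
      = 74.274 V

74.274 V


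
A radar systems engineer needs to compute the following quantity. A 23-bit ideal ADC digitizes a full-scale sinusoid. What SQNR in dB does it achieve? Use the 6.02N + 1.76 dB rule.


Theoretical SNR for a full-scale sinusoid:
SNR = 6.02 * N + 1.76
    = 6.02 * 23 + 1.76
    = 138.46 + 1.76
    = 140.22 dB

140.22 dB


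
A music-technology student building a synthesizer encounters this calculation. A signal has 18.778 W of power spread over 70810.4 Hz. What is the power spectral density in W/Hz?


Power spectral density:
PSD = P / BW
    = 18.778 / 70810.4
    = 0.00026519 W/Hz

0.00026519 W/Hz


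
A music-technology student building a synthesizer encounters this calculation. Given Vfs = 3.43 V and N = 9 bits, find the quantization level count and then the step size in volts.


Step 1 — number of quantization levels:
L = 2^N = 2^9 = 512

Step 2 — LSB step size:
delta = Vfs / L
      = 3.43 / 512
      = 0.00669922 V

Levels = 512; step size = 0.00669922 V


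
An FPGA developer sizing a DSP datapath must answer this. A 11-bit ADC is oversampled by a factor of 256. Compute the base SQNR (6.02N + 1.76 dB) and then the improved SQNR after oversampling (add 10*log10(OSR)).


Step 1 — baseline SQNR at Nyquist:
SQNR_base = 6.02*N + 1.76
          = 6.02*11 + 1.76
          = 67.98 dB

Step 2 — oversampling processing gain:
G = 10*log10(OSR) = 10*log10(256) = 24.08 dB

Step 3 — total:
SQNR_total = 67.98 + 24.08 = 92.06 dB

Base SQNR = 67.98 dB; oversampled SQNR = 92.06 dB


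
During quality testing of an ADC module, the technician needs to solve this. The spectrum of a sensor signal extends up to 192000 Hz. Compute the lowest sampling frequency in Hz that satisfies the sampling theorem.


The Nyquist rate is twice the maximum frequency component.
fs_min = 2 * fmax
      = 2 * 192000
      = 384000 Hz

384000


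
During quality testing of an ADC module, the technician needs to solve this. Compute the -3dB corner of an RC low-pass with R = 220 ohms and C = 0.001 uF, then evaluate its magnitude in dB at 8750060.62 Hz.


Step 1 — cutoff frequency:
fc = 1 / (2*pi*R*C)
C = 0.001 uF = 1e-09 F
fc = 1 / (2*pi*220*1e-09)
   = 723431.56 Hz

Step 2 — magnitude at f = 8750060.62 Hz:
|H(f)| = 1 / sqrt(1 + (f/fc)^2)
f/fc = 8750060.62 / 723431.56 = 12.095216
|H| = 1 / sqrt(1 + 146.29425) = 0.0823962
|H|_dB = 20*log10(0.0823962) = -21.68 dB

fc = 723431.56 Hz; |H(8750060.62 Hz)| = -21.68 dB


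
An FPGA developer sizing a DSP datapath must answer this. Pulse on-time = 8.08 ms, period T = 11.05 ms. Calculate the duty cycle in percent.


Duty cycle as a percentage:
DC = (t_on / T) * 100
   = (8.08 / 11.05) * 100
   = 0.731222 * 100
   = 73.12 %

73.12 %


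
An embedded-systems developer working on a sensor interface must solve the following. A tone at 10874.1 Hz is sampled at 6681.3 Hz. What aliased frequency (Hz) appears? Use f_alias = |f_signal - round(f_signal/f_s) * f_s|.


Compute the nearest integer multiple of fs to the signal:
n = round(10874.1 / 6681.3) = 2
f_alias = |10874.1 - 2 * 6681.3|
        = |10874.1 - 13362.6|
        = 2488.5 Hz

2488.5


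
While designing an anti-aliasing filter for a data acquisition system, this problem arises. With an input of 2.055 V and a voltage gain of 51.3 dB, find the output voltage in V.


Output voltage from dB gain:
V_out = V_in * 10^(gain_dB / 20)
      = 2.055 * 10^(51.3 / 20)
      = 2.055 * 367.2823
      = 754.7651 V

754.7651 V


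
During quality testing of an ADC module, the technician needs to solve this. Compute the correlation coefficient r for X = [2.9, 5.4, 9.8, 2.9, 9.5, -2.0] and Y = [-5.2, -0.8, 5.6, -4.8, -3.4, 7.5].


Pearson correlation coefficient (population):
r = cov(X,Y) / (std(X) * std(Y))
Mean X = 4.75, Mean Y = -0.1833
Cov(X,Y) = -3.419167
Std(X) = 4.100711, Std(Y) = 4.994803
r = -0.1669

-0.1669


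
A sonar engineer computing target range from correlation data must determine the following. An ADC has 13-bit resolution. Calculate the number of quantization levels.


Number of quantization levels = 2^N
= 2^13
= 8192

8192


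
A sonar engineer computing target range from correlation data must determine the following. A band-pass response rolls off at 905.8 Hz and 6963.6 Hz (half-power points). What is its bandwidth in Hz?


Bandwidth is the difference of -3dB frequencies:
BW = f_high - f_low
   = 6963.6 - 905.8
   = 6057.8 Hz

6057.8 Hz


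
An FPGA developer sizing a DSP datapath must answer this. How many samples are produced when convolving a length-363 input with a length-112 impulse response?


Linear convolution output length:
L = N + M - 1
  = 363 + 112 - 1
  = 474 samples

474


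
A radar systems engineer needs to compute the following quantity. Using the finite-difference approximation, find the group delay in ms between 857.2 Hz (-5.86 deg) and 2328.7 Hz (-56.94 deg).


Group delay from phase difference:
tau = -d(phi)/d(omega)
d(phi) = -51.08 deg = -0.891514 rad
d(omega) = 2*pi*(2328.7 - 857.2) = 9245.7072 rad/s
tau = -(-0.891514) / 9245.7072
    = 0.0964 ms

0.0964 ms


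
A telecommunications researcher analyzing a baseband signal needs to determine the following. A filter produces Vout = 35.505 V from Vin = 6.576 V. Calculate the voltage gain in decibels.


Voltage gain in dB:
G = 20 * log10(Vout / Vin)
  = 20 * log10(35.505 / 6.576)
  = 20 * log10(5.399179)
  = 20 * 0.732328
  = 14.65 dB

14.65 dB


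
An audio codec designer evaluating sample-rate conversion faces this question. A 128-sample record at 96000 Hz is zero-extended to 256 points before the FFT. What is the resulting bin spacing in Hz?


Frequency resolution after zero-padding:
N_padded = 128 * 2 = 256
df = fs / N_padded
   = 96000 / 256
   = 375.0 Hz

375.0 Hz


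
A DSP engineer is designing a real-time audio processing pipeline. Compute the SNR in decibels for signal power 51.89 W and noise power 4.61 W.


SNR in decibels:
SNR = 10 * log10(Ps / Pn)
    = 10 * log10(51.89 / 4.61)
    = 10 * log10(11.256)
    = 10 * 1.0514
    = 10.51 dB

10.51 dB


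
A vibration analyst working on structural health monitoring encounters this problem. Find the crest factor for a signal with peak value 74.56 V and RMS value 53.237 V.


Crest factor is the ratio of peak to RMS:
CF = V_peak / V_rms
   = 74.56 / 53.237
   = 1.4005

1.4005


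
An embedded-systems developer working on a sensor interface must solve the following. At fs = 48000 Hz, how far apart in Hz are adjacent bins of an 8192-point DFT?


DFT frequency resolution:
df = fs / N
   = 48000 / 8192
   = 5.8594 Hz

5.8594 Hz


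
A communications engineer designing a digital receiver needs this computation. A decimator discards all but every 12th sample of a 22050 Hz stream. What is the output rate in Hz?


Decimation reduces the sample rate:
fs_out = fs_in / M
       = 22050 / 12
       = 1837.5 Hz

1837.5 Hz


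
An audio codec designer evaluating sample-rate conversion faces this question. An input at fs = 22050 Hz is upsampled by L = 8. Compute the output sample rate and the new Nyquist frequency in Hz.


Step 1 — output sample rate after interpolation by L:
fs_out = L * fs_in = 8 * 22050 = 176400 Hz

Step 2 — Nyquist frequency of the output stream:
f_Nyq = fs_out / 2 = 176400 / 2 = 88200.0 Hz

fs_out = 176400 Hz; f_Nyquist = 88200.0 Hz


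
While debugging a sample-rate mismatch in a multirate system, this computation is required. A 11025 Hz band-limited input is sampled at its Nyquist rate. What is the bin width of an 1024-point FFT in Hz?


Step 1 — Nyquist sampling rate:
fs = 2 * fmax = 2 * 11025 = 22050 Hz

Step 2 — DFT bin spacing:
df = fs / N = 22050 / 1024 = 21.5332 Hz

21.5332 Hz


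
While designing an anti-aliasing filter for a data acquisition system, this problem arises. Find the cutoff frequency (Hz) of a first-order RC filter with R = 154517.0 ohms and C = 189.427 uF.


Cutoff frequency of a first-order RC filter:
fc = 1 / (2 * pi * R * C)
C = 189.427 uF = 0.000189427 F
fc = 1 / (2 * pi * 154517.0 * 0.000189427)
   = 1 / 183.90689720582
   = 0.005438 Hz

0.005438 Hz


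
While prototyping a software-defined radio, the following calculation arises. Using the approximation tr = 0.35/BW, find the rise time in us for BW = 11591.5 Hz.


Rise time from bandwidth relationship:
tr = 0.35 / BW
   = 0.35 / 11591.5
   = 3.01945391e-05 s
   = 30.1945 us

30.1945 us


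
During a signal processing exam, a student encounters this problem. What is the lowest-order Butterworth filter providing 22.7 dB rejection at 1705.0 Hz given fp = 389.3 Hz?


Butterworth filter order formula:
n = log10(10^(A/10) - 1) / (2 * log10(f_stop/f_pass))
10^(22.7/10) - 1 = 185.2087
f_stop/f_pass = 1705.0 / 389.3 = 4.3797
n = 1.7676 -> ceil = 2

2


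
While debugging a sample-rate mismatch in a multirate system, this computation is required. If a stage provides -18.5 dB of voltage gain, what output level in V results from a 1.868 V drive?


Output voltage from dB gain:
V_out = V_in * 10^(gain_dB / 20)
      = 1.868 * 10^(-18.5 / 20)
      = 1.868 * 0.11885
      = 0.222 V

0.222 V


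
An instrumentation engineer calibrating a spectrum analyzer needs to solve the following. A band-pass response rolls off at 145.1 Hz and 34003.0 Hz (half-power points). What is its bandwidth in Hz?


Bandwidth is the difference of -3dB frequencies:
BW = f_high - f_low
   = 34003.0 - 145.1
   = 33857.9 Hz

33857.9 Hz


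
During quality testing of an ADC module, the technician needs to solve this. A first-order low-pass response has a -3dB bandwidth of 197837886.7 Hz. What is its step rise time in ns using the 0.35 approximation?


Rise time from bandwidth relationship:
tr = 0.35 / BW
   = 0.35 / 197837886.7
   = 1.769125246e-09 s
   = 1.7691 ns

1.7691 ns


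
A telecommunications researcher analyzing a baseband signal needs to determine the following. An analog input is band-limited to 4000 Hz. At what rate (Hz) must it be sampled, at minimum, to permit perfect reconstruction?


The Nyquist rate is twice the maximum frequency component.
fs_min = 2 * fmax
      = 2 * 4000
      = 8000 Hz

8000


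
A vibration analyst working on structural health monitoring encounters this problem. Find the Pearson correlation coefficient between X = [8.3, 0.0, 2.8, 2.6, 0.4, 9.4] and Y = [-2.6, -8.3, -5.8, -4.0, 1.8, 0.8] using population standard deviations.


Pearson correlation coefficient (population):
r = cov(X,Y) / (std(X) * std(Y))
Mean X = 3.9167, Mean Y = -3.0167
Cov(X,Y) = 5.151944
Std(X) = 3.650761, Std(Y) = 3.525345
r = 0.4003

0.4003


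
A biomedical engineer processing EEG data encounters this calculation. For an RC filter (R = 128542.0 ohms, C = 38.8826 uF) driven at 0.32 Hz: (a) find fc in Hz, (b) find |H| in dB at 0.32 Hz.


Step 1 — cutoff frequency:
fc = 1 / (2*pi*R*C)
C = 38.8826 uF = 3.88826e-05 F
fc = 1 / (2*pi*128542.0*3.88826e-05)
   = 0.0318434 Hz

Step 2 — magnitude at f = 0.32 Hz:
|H(f)| = 1 / sqrt(1 + (f/fc)^2)
f/fc = 0.32 / 0.0318434 = 10.049178
|H| = 1 / sqrt(1 + 100.985978) = 0.0990216
|H|_dB = 20*log10(0.0990216) = -20.09 dB

fc = 0.0318434 Hz; |H(0.32 Hz)| = -20.09 dB


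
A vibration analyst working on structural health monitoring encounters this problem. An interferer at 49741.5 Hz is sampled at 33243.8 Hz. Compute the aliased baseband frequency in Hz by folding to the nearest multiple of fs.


Compute the nearest integer multiple of fs to the signal:
n = round(49741.5 / 33243.8) = 1
f_alias = |49741.5 - 1 * 33243.8|
        = |49741.5 - 33243.8|
        = 16497.7 Hz

16497.7


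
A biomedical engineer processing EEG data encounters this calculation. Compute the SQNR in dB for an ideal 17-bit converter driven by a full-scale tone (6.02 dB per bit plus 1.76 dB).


Theoretical SNR for a full-scale sinusoid:
SNR = 6.02 * N + 1.76
    = 6.02 * 17 + 1.76
    = 102.34 + 1.76
    = 104.1 dB

104.1 dB


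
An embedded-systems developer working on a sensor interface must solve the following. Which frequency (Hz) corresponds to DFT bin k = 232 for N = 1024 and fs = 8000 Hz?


Frequency of DFT bin k:
f_k = k * fs / N
    = 232 * 8000 / 1024
    = 1856000 / 1024
    = 1812.5 Hz

1812.5 Hz


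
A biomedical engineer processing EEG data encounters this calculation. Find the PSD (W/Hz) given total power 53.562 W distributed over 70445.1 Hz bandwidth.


Power spectral density:
PSD = P / BW
    = 53.562 / 70445.1
    = 0.00076034 W/Hz

0.00076034 W/Hz


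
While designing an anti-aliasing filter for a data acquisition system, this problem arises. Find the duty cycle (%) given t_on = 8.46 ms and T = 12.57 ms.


Duty cycle as a percentage:
DC = (t_on / T) * 100
   = (8.46 / 12.57) * 100
   = 0.673031 * 100
   = 67.3 %

67.3 %


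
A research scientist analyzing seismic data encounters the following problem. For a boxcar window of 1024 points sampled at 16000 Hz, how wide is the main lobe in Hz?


Main lobe width for a rectangular window:
Width = 2 * fs / N
      = 2 * 16000 / 1024
      = 32000 / 1024
      = 31.25 Hz

31.25 Hz


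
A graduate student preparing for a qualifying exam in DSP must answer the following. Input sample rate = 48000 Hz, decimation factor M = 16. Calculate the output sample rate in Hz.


Decimation reduces the sample rate:
fs_out = fs_in / M
       = 48000 / 16
       = 3000.0 Hz

3000.0 Hz


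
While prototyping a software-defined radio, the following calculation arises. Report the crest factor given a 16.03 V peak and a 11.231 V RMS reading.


Crest factor is the ratio of peak to RMS:
CF = V_peak / V_rms
   = 16.03 / 11.231
   = 1.4273

1.4273


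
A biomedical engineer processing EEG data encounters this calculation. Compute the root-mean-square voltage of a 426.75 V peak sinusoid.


RMS voltage for a sinusoidal waveform:
V_rms = V_peak / sqrt(2)
      = 426.75 / 1.414214
      = 301.758 V

301.758 V


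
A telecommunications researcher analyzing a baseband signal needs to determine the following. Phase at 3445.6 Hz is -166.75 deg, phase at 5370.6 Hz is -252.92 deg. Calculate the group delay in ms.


Group delay from phase difference:
tau = -d(phi)/d(omega)
d(phi) = -86.17 deg = -1.50395 rad
d(omega) = 2*pi*(5370.6 - 3445.6) = 12095.1317 rad/s
tau = -(-1.50395) / 12095.1317
    = 0.1243 ms

0.1243 ms


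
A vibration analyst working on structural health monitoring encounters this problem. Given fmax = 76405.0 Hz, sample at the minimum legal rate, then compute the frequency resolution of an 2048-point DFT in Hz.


Step 1 — Nyquist sampling rate:
fs = 2 * fmax = 2 * 76405.0 = 152810.0 Hz

Step 2 — DFT bin spacing:
df = fs / N = 152810.0 / 2048 = 74.6143 Hz

74.6143 Hz


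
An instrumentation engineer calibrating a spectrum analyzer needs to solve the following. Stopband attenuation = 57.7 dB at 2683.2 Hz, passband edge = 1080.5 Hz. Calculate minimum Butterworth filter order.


Butterworth filter order formula:
n = log10(10^(A/10) - 1) / (2 * log10(f_stop/f_pass))
10^(57.7/10) - 1 = 588842.6554
f_stop/f_pass = 2683.2 / 1080.5 = 2.4833
n = 7.3033 -> ceil = 8

8


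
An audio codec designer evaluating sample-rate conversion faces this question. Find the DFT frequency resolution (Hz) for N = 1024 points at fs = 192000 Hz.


DFT frequency resolution:
df = fs / N
   = 192000 / 1024
   = 187.5 Hz

187.5 Hz


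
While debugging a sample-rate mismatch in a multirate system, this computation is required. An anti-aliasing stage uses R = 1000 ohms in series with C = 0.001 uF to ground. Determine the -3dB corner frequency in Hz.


Cutoff frequency of a first-order RC filter:
fc = 1 / (2 * pi * R * C)
C = 0.001 uF = 1e-09 F
fc = 1 / (2 * pi * 1000 * 1e-09)
   = 1 / 6.2831853071796e-06
   = 159154.943092 Hz

159154.943092 Hz


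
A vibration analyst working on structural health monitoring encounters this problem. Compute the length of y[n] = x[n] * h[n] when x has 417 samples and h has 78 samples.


Linear convolution output length:
L = N + M - 1
  = 417 + 78 - 1
  = 494 samples

494


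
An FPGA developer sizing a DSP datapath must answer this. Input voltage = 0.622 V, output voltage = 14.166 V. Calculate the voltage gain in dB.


Voltage gain in dB:
G = 20 * log10(Vout / Vin)
  = 20 * log10(14.166 / 0.622)
  = 20 * log10(22.77492)
  = 20 * 1.357457
  = 27.15 dB

27.15 dB


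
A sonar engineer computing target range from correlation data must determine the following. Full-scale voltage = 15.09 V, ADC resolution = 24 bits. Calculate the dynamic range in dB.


Dynamic range from full-scale to LSB:
V_min = V_max / 2^bits = 15.09 / 2^24
DR = 20 * log10(V_max / V_min)
   = 20 * log10(2^24)
   = 20 * 24 * log10(2)
   = 144.49 dB

144.49 dB


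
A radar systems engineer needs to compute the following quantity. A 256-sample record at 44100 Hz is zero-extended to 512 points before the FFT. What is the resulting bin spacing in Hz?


Frequency resolution after zero-padding:
N_padded = 256 * 2 = 512
df = fs / N_padded
   = 44100 / 512
   = 86.1328 Hz

86.1328 Hz


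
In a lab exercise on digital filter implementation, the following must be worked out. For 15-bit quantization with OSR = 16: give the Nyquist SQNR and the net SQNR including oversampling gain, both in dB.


Step 1 — baseline SQNR at Nyquist:
SQNR_base = 6.02*N + 1.76
          = 6.02*15 + 1.76
          = 92.06 dB

Step 2 — oversampling processing gain:
G = 10*log10(OSR) = 10*log10(16) = 12.04 dB

Step 3 — total:
SQNR_total = 92.06 + 12.04 = 104.1 dB

Base SQNR = 92.06 dB; oversampled SQNR = 104.1 dB


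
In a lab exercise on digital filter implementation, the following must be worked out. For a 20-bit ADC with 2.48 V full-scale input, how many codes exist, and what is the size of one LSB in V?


Step 1 — number of quantization levels:
L = 2^N = 2^20 = 1048576

Step 2 — LSB step size:
delta = Vfs / L
      = 2.48 / 1048576
      = 2.37e-06 V

Levels = 1048576; step size = 2.37e-06 V


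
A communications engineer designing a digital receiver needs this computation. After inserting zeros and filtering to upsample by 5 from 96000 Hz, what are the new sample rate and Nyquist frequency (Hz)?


Step 1 — output sample rate after interpolation by L:
fs_out = L * fs_in = 5 * 96000 = 480000 Hz

Step 2 — Nyquist frequency of the output stream:
f_Nyq = fs_out / 2 = 480000 / 2 = 240000.0 Hz

fs_out = 480000 Hz; f_Nyquist = 240000.0 Hz


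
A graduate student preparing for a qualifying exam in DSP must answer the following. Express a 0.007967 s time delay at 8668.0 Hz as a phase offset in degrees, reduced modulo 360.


Phase shift from frequency and time delay:
phi = 360 * f * t_delay
    = 360 * 8668.0 * 0.007967
    = 24860.86 degrees
    mod 360 = 20.86 degrees

20.86 degrees


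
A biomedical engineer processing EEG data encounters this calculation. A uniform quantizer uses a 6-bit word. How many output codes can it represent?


Number of quantization levels = 2^N
= 2^6
= 64

64


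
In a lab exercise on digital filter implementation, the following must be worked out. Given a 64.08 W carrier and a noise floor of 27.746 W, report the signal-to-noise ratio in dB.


SNR in decibels:
SNR = 10 * log10(Ps / Pn)
    = 10 * log10(64.08 / 27.746)
    = 10 * log10(2.3095)
    = 10 * 0.3635
    = 3.64 dB

3.64 dB


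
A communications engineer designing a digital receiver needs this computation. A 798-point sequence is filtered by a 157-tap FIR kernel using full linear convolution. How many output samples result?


Linear convolution output length:
L = N + M - 1
  = 798 + 157 - 1
  = 954 samples

954


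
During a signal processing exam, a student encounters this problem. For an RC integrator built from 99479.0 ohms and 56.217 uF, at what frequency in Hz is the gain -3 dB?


Cutoff frequency of a first-order RC filter:
fc = 1 / (2 * pi * R * C)
C = 56.217 uF = 5.6217e-05 F
fc = 1 / (2 * pi * 99479.0 * 5.6217e-05)
   = 1 / 35.138154268768
   = 0.028459 Hz

0.028459 Hz


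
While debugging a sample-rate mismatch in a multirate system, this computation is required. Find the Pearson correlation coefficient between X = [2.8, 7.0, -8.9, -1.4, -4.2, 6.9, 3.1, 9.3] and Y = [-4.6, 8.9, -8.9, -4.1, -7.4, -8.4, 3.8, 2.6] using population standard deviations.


Pearson correlation coefficient (population):
r = cov(X,Y) / (std(X) * std(Y))
Mean X = 1.825, Mean Y = -2.2625
Cov(X,Y) = 22.060313
Std(X) = 5.838611, Std(Y) = 6.143683
r = 0.615

0.615


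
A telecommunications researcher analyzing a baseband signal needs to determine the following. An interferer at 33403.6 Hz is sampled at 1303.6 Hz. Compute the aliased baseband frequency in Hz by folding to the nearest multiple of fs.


Compute the nearest integer multiple of fs to the signal:
n = round(33403.6 / 1303.6) = 26
f_alias = |33403.6 - 26 * 1303.6|
        = |33403.6 - 33893.6|
        = 490.0 Hz

490.0


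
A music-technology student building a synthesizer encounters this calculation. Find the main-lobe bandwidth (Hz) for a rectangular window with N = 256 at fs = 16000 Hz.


Main lobe width for a rectangular window:
Width = 2 * fs / N
      = 2 * 16000 / 256
      = 32000 / 256
      = 125.0 Hz

125.0 Hz


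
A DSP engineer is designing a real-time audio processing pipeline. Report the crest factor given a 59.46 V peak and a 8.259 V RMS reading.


Crest factor is the ratio of peak to RMS:
CF = V_peak / V_rms
   = 59.46 / 8.259
   = 7.1994

7.1994


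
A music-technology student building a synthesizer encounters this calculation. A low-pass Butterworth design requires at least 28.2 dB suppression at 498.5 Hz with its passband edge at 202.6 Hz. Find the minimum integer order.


Butterworth filter order formula:
n = log10(10^(A/10) - 1) / (2 * log10(f_stop/f_pass))
10^(28.2/10) - 1 = 659.6934
f_stop/f_pass = 498.5 / 202.6 = 2.4605
n = 3.6051 -> ceil = 4

4


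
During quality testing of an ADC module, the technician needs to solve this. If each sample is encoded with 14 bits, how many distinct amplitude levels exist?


Number of quantization levels = 2^N
= 2^14
= 16384

16384


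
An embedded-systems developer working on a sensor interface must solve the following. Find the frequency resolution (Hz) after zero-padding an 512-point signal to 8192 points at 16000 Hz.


Frequency resolution after zero-padding:
N_padded = 512 * 16 = 8192
df = fs / N_padded
   = 16000 / 8192
   = 1.9531 Hz

1.9531 Hz


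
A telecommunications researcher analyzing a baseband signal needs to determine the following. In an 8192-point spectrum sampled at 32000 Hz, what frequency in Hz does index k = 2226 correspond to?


Frequency of DFT bin k:
f_k = k * fs / N
    = 2226 * 32000 / 8192
    = 71232000 / 8192
    = 8695.312 Hz

8695.312 Hz


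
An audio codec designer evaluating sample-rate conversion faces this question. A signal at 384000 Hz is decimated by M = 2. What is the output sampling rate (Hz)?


Decimation reduces the sample rate:
fs_out = fs_in / M
       = 384000 / 2
       = 192000.0 Hz

192000.0 Hz


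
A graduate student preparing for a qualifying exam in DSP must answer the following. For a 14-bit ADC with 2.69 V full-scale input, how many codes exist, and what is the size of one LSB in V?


Step 1 — number of quantization levels:
L = 2^N = 2^14 = 16384

Step 2 — LSB step size:
delta = Vfs / L
      = 2.69 / 16384
      = 0.00016418 V

Levels = 16384; step size = 0.00016418 V


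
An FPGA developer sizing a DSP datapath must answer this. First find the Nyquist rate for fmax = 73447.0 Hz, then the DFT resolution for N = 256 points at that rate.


Step 1 — Nyquist sampling rate:
fs = 2 * fmax = 2 * 73447.0 = 146894.0 Hz

Step 2 — DFT bin spacing:
df = fs / N = 146894.0 / 256 = 573.8047 Hz

573.8047 Hz
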